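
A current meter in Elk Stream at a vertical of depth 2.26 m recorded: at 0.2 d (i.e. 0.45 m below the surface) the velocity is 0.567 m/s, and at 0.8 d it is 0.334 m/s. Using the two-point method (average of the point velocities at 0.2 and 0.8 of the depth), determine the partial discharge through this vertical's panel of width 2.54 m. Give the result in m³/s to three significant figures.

2.59 m³/s

v̄ = (0.567 + 0.334) / 2 = 0.4505 m/s
q = v̄ × d × w = 0.4505 × 2.26 × 2.54 = 2.586 m³/s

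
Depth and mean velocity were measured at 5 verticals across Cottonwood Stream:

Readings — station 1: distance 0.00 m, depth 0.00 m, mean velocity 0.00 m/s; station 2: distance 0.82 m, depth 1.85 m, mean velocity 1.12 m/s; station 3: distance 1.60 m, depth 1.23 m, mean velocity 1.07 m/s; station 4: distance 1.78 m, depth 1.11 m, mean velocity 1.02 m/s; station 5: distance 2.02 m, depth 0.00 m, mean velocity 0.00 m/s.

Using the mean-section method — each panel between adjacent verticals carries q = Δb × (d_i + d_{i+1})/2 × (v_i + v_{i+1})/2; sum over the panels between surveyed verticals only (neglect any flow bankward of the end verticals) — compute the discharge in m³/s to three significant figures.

Panel 1-2: Δb = 0.82 m, d̄ = (0.00+1.85)/2 = 0.925, v̄ = (0.00+1.12)/2 = 0.56 → q = 0.82×0.925×0.56 = 0.4248 m³/s
Panel 2-3: Δb = 0.78 m, d̄ = (1.85+1.23)/2 = 1.54, v̄ = (1.12+1.07)/2 = 1.095 → q = 0.78×1.54×1.095 = 1.315 m³/s
Panel 3-4: Δb = 0.18 m, d̄ = (1.23+1.11)/2 = 1.17, v̄ = (1.07+1.02)/2 = 1.045 → q = 0.18×1.17×1.045 = 0.2201 m³/s
Panel 4-5: Δb = 0.24 m, d̄ = (1.11+0.00)/2 = 0.555, v̄ = (1.02+0.00)/2 = 0.51 → q = 0.24×0.555×0.51 = 0.06793 m³/s
Q = Σ q = 2.028 m³/s

2.03 m³/s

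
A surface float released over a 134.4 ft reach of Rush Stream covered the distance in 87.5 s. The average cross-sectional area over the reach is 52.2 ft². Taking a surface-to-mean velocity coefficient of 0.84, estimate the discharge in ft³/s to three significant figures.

67.4 ft³/s

v_surface = L / t̄ = 134.4 / 87.5 = 1.536 ft/s
v_mean = 0.84 × 1.536 = 1.290 ft/s
Q = A × v_mean = 52.2 × 1.290 = 67.35 ft³/s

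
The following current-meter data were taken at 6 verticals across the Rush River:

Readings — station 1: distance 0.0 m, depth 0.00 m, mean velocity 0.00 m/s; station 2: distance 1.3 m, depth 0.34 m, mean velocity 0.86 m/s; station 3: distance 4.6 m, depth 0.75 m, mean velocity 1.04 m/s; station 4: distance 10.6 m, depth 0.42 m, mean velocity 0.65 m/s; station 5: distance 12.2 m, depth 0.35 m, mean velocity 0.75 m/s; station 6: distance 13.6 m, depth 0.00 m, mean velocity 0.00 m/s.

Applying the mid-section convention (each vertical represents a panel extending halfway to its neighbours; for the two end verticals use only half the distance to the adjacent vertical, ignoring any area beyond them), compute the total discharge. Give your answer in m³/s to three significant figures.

5.73 m³/s

w_2 = (4.6 − 0.0)/2 = 2.3 m; q_2 = 0.86 × 0.34 × 2.3 = 0.6725 m³/s
w_3 = (10.6 − 1.3)/2 = 4.65 m; q_3 = 1.04 × 0.75 × 4.65 = 3.627 m³/s
w_4 = (12.2 − 4.6)/2 = 3.8 m; q_4 = 0.65 × 0.42 × 3.8 = 1.037 m³/s
w_5 = (13.6 − 10.6)/2 = 1.5 m; q_5 = 0.75 × 0.35 × 1.5 = 0.3938 m³/s
Stations 1, 6 contribute zero (depth or velocity is 0).
Q = Σ qᵢ = 5.731 m³/s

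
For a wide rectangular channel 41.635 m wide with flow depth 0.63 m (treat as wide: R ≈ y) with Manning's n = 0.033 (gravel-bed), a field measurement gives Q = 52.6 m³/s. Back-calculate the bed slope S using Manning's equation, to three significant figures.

0.00811

A = b·y = 41.635 × 0.63 = 26.23 m²
Wide channel: R ≈ y = 0.63 m
S = (Q·n / (1·A·R^(2/3)))² = (52.6×0.033 / (1×26.23×0.7349))² = 0.008109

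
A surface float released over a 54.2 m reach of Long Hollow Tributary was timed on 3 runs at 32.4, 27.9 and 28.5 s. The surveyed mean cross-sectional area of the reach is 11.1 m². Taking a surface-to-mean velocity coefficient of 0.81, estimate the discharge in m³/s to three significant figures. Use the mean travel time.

16.5 m³/s

t̄ = (32.4 + 27.9 + 28.5) / 3 = 29.6 s
v_surface = L / t̄ = 54.2 / 29.6 = 1.831 m/s
v_mean = 0.81 × 1.831 = 1.483 m/s
Q = A × v_mean = 11.1 × 1.483 = 16.46 m³/s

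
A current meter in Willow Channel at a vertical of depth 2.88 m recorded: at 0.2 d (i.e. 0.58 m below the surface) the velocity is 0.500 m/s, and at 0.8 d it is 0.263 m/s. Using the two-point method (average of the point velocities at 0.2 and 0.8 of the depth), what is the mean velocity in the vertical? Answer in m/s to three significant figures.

v̄ = (0.500 + 0.263) / 2 = 0.3815 m/s

0.382 m/s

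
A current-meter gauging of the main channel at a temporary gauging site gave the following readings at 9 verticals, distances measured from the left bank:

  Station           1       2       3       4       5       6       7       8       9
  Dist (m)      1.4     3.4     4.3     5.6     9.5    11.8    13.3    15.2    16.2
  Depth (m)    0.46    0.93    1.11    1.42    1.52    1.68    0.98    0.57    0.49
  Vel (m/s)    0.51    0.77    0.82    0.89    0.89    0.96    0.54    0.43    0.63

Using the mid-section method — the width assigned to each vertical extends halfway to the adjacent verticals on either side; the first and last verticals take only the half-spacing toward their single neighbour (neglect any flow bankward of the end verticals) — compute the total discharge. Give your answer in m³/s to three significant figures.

14.2 m³/s

w_1 = (3.4 − 1.4)/2 = 1 m; q_1 = 0.51 × 0.46 × 1 = 0.2346 m³/s
w_2 = (4.3 − 1.4)/2 = 1.45 m; q_2 = 0.77 × 0.93 × 1.45 = 1.038 m³/s
w_3 = (5.6 − 3.4)/2 = 1.1 m; q_3 = 0.82 × 1.11 × 1.1 = 1.001 m³/s
w_4 = (9.5 − 4.3)/2 = 2.6 m; q_4 = 0.89 × 1.42 × 2.6 = 3.286 m³/s
w_5 = (11.8 − 5.6)/2 = 3.1 m; q_5 = 0.89 × 1.52 × 3.1 = 4.194 m³/s
w_6 = (13.3 − 9.5)/2 = 1.9 m; q_6 = 0.96 × 1.68 × 1.9 = 3.064 m³/s
w_7 = (15.2 − 11.8)/2 = 1.7 m; q_7 = 0.54 × 0.98 × 1.7 = 0.8996 m³/s
w_8 = (16.2 − 13.3)/2 = 1.45 m; q_8 = 0.43 × 0.57 × 1.45 = 0.3554 m³/s
w_9 = (16.2 − 15.2)/2 = 0.5 m; q_9 = 0.63 × 0.49 × 0.5 = 0.1544 m³/s
Q = Σ qᵢ = 14.23 m³/s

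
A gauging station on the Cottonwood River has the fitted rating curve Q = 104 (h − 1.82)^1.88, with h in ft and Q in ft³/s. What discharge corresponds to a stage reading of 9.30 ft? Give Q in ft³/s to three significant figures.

4570 ft³/s

Q = 104 × (9.30 − 1.82)^1.88 = 104 × 7.48^1.88 = 4571 ft³/s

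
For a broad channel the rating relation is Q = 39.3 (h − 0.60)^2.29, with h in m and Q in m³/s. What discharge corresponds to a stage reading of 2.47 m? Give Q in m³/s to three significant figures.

Q = 39.3 × (2.47 − 0.60)^2.29 = 39.3 × 1.87^2.29 = 164.8 m³/s

165 m³/s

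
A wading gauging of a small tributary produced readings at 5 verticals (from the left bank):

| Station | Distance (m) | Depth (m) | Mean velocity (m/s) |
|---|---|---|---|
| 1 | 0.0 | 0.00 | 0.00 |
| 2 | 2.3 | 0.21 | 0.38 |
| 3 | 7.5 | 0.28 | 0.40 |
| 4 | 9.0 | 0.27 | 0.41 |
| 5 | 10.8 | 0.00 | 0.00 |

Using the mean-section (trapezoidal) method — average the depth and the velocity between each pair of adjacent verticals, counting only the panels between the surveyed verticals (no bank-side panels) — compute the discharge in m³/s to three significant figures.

Panel 1-2: Δb = 2.3 m, d̄ = (0.00+0.21)/2 = 0.105, v̄ = (0.00+0.38)/2 = 0.19 → q = 2.3×0.105×0.19 = 0.04589 m³/s
Panel 2-3: Δb = 5.2 m, d̄ = (0.21+0.28)/2 = 0.245, v̄ = (0.38+0.40)/2 = 0.39 → q = 5.2×0.245×0.39 = 0.4969 m³/s
Panel 3-4: Δb = 1.5 m, d̄ = (0.28+0.27)/2 = 0.275, v̄ = (0.40+0.41)/2 = 0.405 → q = 1.5×0.275×0.405 = 0.1671 m³/s
Panel 4-5: Δb = 1.8 m, d̄ = (0.27+0.00)/2 = 0.135, v̄ = (0.41+0.00)/2 = 0.205 → q = 1.8×0.135×0.205 = 0.04982 m³/s
Q = Σ q = 0.7596 m³/s

0.760 m³/s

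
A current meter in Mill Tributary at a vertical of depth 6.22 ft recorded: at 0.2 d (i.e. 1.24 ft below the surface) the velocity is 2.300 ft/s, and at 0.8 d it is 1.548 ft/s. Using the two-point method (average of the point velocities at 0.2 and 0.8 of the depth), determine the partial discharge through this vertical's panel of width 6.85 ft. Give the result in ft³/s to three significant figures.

v̄ = (2.300 + 1.548) / 2 = 1.924 ft/s
q = v̄ × d × w = 1.924 × 6.22 × 6.85 = 81.98 ft³/s

82.0 ft³/s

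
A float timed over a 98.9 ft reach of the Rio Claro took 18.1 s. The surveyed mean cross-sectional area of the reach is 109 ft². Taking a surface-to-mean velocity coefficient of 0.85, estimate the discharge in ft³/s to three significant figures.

506 ft³/s

v_surface = L / t̄ = 98.9 / 18.1 = 5.464 ft/s
v_mean = 0.85 × 5.464 = 4.644 ft/s
Q = A × v_mean = 109 × 4.644 = 506.2 ft³/s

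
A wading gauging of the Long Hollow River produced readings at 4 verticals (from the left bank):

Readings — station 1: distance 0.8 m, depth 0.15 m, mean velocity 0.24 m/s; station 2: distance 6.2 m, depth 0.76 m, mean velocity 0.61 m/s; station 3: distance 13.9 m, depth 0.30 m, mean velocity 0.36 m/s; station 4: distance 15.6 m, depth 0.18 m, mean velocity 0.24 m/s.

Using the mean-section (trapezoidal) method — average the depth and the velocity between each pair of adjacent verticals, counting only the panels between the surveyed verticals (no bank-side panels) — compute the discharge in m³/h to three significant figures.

Panel 1-2: Δb = 5.4 m, d̄ = (0.15+0.76)/2 = 0.455, v̄ = (0.24+0.61)/2 = 0.425 → q = 5.4×0.455×0.425 = 1.044 m³/s
Panel 2-3: Δb = 7.7 m, d̄ = (0.76+0.30)/2 = 0.53, v̄ = (0.61+0.36)/2 = 0.485 → q = 7.7×0.53×0.485 = 1.979 m³/s
Panel 3-4: Δb = 1.7 m, d̄ = (0.30+0.18)/2 = 0.24, v̄ = (0.36+0.24)/2 = 0.3 → q = 1.7×0.24×0.3 = 0.1224 m³/s
Q = Σ q = 3.146 m³/s
= 3.146 × 3600 = 11330 m³/h

11300 m³/h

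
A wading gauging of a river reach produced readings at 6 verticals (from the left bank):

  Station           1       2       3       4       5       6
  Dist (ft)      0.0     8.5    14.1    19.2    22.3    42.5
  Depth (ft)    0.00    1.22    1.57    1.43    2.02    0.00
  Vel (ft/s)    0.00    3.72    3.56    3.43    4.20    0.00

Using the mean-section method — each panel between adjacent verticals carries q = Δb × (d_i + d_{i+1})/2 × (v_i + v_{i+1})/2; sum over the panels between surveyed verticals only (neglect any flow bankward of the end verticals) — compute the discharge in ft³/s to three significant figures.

Panel 1-2: Δb = 8.5 ft, d̄ = (0.00+1.22)/2 = 0.61, v̄ = (0.00+3.72)/2 = 1.86 → q = 8.5×0.61×1.86 = 9.644 ft³/s
Panel 2-3: Δb = 5.6 ft, d̄ = (1.22+1.57)/2 = 1.395, v̄ = (3.72+3.56)/2 = 3.64 → q = 5.6×1.395×3.64 = 28.44 ft³/s
Panel 3-4: Δb = 5.1 ft, d̄ = (1.57+1.43)/2 = 1.5, v̄ = (3.56+3.43)/2 = 3.495 → q = 5.1×1.5×3.495 = 26.74 ft³/s
Panel 4-5: Δb = 3.1 ft, d̄ = (1.43+2.02)/2 = 1.725, v̄ = (3.43+4.20)/2 = 3.815 → q = 3.1×1.725×3.815 = 20.40 ft³/s
Panel 5-6: Δb = 20.2 ft, d̄ = (2.02+0.00)/2 = 1.01, v̄ = (4.20+0.00)/2 = 2.1 → q = 20.2×1.01×2.1 = 42.84 ft³/s
Q = Σ q = 128.1 ft³/s

128 ft³/s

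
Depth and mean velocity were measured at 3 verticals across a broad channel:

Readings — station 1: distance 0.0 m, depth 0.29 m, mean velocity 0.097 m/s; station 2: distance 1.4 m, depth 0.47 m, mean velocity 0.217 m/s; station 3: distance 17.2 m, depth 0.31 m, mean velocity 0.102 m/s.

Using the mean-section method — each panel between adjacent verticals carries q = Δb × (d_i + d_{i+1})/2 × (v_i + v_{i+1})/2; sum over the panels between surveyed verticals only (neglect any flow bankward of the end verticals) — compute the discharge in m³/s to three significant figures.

Panel 1-2: Δb = 1.4 m, d̄ = (0.29+0.47)/2 = 0.38, v̄ = (0.097+0.217)/2 = 0.157 → q = 1.4×0.38×0.157 = 0.08352 m³/s
Panel 2-3: Δb = 15.8 m, d̄ = (0.47+0.31)/2 = 0.39, v̄ = (0.217+0.102)/2 = 0.1595 → q = 15.8×0.39×0.1595 = 0.9828 m³/s
Q = Σ q = 1.066 m³/s

1.07 m³/s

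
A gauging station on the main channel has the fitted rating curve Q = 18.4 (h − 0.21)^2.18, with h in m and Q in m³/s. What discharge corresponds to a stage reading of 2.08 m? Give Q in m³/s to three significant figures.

Q = 18.4 × (2.08 − 0.21)^2.18 = 18.4 × 1.87^2.18 = 72.02 m³/s

72.0 m³/s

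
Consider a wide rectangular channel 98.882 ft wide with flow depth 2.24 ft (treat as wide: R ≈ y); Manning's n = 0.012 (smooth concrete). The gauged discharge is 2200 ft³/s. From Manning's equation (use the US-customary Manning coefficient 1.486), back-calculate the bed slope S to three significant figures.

0.00220

A = b·y = 98.882 × 2.24 = 221.5 ft²
Wide channel: R ≈ y = 2.24 ft
S = (Q·n / (1.486·A·R^(2/3)))² = (2200×0.012 / (1.486×221.5×1.712))² = 0.002195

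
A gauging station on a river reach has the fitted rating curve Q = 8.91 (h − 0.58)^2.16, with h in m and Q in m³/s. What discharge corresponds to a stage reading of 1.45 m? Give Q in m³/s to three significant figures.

Q = 8.91 × (1.45 − 0.58)^2.16 = 8.91 × 0.87^2.16 = 6.595 m³/s

6.60 m³/s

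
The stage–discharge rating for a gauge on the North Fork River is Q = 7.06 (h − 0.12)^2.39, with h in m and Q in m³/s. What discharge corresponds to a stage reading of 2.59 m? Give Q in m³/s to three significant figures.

Q = 7.06 × (2.59 − 0.12)^2.39 = 7.06 × 2.47^2.39 = 61.28 m³/s

61.3 m³/s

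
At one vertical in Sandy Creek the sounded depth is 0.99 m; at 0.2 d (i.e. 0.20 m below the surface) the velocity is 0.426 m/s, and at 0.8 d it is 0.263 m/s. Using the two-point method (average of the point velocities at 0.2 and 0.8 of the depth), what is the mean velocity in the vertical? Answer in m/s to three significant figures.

v̄ = (0.426 + 0.263) / 2 = 0.3445 m/s

0.345 m/s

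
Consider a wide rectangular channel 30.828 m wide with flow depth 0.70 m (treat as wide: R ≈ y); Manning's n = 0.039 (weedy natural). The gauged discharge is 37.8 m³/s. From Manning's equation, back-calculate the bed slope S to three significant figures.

A = b·y = 30.828 × 0.70 = 21.58 m²
Wide channel: R ≈ y = 0.70 m
S = (Q·n / (1·A·R^(2/3)))² = (37.8×0.039 / (1×21.58×0.7884))² = 0.007509

0.00751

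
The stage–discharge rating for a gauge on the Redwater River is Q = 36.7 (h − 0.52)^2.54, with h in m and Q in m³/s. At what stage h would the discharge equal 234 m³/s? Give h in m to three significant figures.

h − h₀ = (Q/C)^(1/b) = (234/36.7)^(1/2.54) = 2.074 m
h = 0.52 + 2.074 = 2.594 m

2.59 m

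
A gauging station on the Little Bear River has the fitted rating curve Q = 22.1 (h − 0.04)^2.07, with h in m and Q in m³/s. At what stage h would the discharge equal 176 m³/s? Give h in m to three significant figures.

2.76 m

h − h₀ = (Q/C)^(1/b) = (176/22.1)^(1/2.07) = 2.725 m
h = 0.04 + 2.725 = 2.765 m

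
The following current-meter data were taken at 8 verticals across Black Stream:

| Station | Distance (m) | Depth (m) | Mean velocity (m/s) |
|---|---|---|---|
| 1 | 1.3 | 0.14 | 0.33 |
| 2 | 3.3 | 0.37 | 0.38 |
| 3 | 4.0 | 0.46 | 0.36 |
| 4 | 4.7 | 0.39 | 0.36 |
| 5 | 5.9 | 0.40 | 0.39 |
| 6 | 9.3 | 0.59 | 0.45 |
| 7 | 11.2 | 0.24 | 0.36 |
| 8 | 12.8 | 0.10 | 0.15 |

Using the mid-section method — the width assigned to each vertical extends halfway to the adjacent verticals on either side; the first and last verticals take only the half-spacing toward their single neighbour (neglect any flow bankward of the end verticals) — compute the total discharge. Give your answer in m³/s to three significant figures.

1.71 m³/s

w_1 = (3.3 − 1.3)/2 = 1 m; q_1 = 0.33 × 0.14 × 1 = 0.04620 m³/s
w_2 = (4.0 − 1.3)/2 = 1.35 m; q_2 = 0.38 × 0.37 × 1.35 = 0.1898 m³/s
w_3 = (4.7 − 3.3)/2 = 0.7 m; q_3 = 0.36 × 0.46 × 0.7 = 0.1159 m³/s
w_4 = (5.9 − 4.0)/2 = 0.95 m; q_4 = 0.36 × 0.39 × 0.95 = 0.1334 m³/s
w_5 = (9.3 − 4.7)/2 = 2.3 m; q_5 = 0.39 × 0.40 × 2.3 = 0.3588 m³/s
w_6 = (11.2 − 5.9)/2 = 2.65 m; q_6 = 0.45 × 0.59 × 2.65 = 0.7036 m³/s
w_7 = (12.8 − 9.3)/2 = 1.75 m; q_7 = 0.36 × 0.24 × 1.75 = 0.1512 m³/s
w_8 = (12.8 − 11.2)/2 = 0.8 m; q_8 = 0.15 × 0.10 × 0.8 = 0.01200 m³/s
Q = Σ qᵢ = 1.711 m³/s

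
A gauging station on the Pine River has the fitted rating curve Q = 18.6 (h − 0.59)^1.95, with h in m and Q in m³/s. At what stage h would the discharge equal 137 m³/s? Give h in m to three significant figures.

3.37 m

h − h₀ = (Q/C)^(1/b) = (137/18.6)^(1/1.95) = 2.784 m
h = 0.59 + 2.784 = 3.374 m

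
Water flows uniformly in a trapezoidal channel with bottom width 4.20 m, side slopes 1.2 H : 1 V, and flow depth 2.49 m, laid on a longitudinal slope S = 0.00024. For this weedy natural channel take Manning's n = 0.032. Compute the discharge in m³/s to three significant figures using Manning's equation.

11.3 m³/s

A = (b + z·y)·y = (4.20 + 1.2×2.49)×2.49 = 17.90 m²
P = b + 2y√(1+z²) = 4.20 + 2×2.49×√(1+1.2²) = 11.98 m
R = A/P = 17.90/11.98 = 1.494 m
Q = (1/n)·A·R^(2/3)·S^(1/2) = (1/0.032) × 17.90 × 1.494^(2/3) × 0.00024^(1/2) = 11.32 m³/s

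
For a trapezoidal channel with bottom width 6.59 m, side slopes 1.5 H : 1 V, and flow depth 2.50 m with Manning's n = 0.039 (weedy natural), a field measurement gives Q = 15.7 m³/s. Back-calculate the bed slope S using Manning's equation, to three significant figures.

A = (b + z·y)·y = (6.59 + 1.5×2.50)×2.50 = 25.85 m²
P = b + 2y√(1+z²) = 6.59 + 2×2.50×√(1+1.5²) = 15.60 m
R = A/P = 25.85/15.60 = 1.657 m
S = (Q·n / (1·A·R^(2/3)))² = (15.7×0.039 / (1×25.85×1.400))² = 0.0002862

0.000286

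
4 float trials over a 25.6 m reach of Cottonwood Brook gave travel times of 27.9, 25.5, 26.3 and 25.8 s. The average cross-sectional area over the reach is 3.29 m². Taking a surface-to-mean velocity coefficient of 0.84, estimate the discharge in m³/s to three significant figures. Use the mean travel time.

2.68 m³/s

t̄ = (27.9 + 25.5 + 26.3 + 25.8) / 4 = 26.375 s
v_surface = L / t̄ = 25.6 / 26.375 = 0.9706 m/s
v_mean = 0.84 × 0.9706 = 0.8153 m/s
Q = A × v_mean = 3.29 × 0.8153 = 2.682 m³/s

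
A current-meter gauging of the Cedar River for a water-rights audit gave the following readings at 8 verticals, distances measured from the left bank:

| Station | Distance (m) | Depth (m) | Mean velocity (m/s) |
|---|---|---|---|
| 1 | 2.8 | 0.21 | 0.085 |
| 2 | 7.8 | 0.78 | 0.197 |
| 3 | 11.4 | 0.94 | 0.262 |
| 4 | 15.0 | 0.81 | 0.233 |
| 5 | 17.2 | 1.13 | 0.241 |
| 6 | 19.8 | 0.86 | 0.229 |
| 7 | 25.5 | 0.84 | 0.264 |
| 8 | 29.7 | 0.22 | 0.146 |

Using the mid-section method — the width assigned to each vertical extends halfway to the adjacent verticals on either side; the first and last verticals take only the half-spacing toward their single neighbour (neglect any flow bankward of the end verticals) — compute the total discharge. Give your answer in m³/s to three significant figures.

w_1 = (7.8 − 2.8)/2 = 2.5 m; q_1 = 0.085 × 0.21 × 2.5 = 0.04463 m³/s
w_2 = (11.4 − 2.8)/2 = 4.3 m; q_2 = 0.197 × 0.78 × 4.3 = 0.6607 m³/s
w_3 = (15.0 − 7.8)/2 = 3.6 m; q_3 = 0.262 × 0.94 × 3.6 = 0.8866 m³/s
w_4 = (17.2 − 11.4)/2 = 2.9 m; q_4 = 0.233 × 0.81 × 2.9 = 0.5473 m³/s
w_5 = (19.8 − 15.0)/2 = 2.4 m; q_5 = 0.241 × 1.13 × 2.4 = 0.6536 m³/s
w_6 = (25.5 − 17.2)/2 = 4.15 m; q_6 = 0.229 × 0.86 × 4.15 = 0.8173 m³/s
w_7 = (29.7 − 19.8)/2 = 4.95 m; q_7 = 0.264 × 0.84 × 4.95 = 1.098 m³/s
w_8 = (29.7 − 25.5)/2 = 2.1 m; q_8 = 0.146 × 0.22 × 2.1 = 0.06745 m³/s
Q = Σ qᵢ = 4.775 m³/s

4.78 m³/s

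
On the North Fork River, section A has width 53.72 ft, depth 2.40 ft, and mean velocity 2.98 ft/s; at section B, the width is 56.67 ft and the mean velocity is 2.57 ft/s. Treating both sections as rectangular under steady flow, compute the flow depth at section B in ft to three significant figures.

Q = A₁V₁ = (53.72×2.40) × 2.98 = 384.2 ft³/s
d₂ = Q/(b₂ V₂) = 384.2/(56.67×2.57) = 2.638 ft

2.64 ft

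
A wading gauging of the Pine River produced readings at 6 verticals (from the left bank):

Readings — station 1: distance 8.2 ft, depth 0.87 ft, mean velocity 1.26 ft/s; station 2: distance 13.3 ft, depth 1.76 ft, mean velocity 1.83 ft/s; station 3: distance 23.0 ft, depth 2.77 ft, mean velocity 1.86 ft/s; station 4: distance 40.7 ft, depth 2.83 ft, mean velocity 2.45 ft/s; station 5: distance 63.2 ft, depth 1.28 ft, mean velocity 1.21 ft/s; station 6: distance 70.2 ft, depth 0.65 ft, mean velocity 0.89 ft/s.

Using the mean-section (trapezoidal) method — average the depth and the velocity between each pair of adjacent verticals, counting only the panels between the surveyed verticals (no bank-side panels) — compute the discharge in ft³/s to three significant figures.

Panel 1-2: Δb = 5.1 ft, d̄ = (0.87+1.76)/2 = 1.315, v̄ = (1.26+1.83)/2 = 1.545 → q = 5.1×1.315×1.545 = 10.36 ft³/s
Panel 2-3: Δb = 9.7 ft, d̄ = (1.76+2.77)/2 = 2.265, v̄ = (1.83+1.86)/2 = 1.845 → q = 9.7×2.265×1.845 = 40.54 ft³/s
Panel 3-4: Δb = 17.7 ft, d̄ = (2.77+2.83)/2 = 2.8, v̄ = (1.86+2.45)/2 = 2.155 → q = 17.7×2.8×2.155 = 106.8 ft³/s
Panel 4-5: Δb = 22.5 ft, d̄ = (2.83+1.28)/2 = 2.055, v̄ = (2.45+1.21)/2 = 1.83 → q = 22.5×2.055×1.83 = 84.61 ft³/s
Panel 5-6: Δb = 7 ft, d̄ = (1.28+0.65)/2 = 0.965, v̄ = (1.21+0.89)/2 = 1.05 → q = 7×0.965×1.05 = 7.093 ft³/s
Q = Σ q = 249.4 ft³/s

249 ft³/s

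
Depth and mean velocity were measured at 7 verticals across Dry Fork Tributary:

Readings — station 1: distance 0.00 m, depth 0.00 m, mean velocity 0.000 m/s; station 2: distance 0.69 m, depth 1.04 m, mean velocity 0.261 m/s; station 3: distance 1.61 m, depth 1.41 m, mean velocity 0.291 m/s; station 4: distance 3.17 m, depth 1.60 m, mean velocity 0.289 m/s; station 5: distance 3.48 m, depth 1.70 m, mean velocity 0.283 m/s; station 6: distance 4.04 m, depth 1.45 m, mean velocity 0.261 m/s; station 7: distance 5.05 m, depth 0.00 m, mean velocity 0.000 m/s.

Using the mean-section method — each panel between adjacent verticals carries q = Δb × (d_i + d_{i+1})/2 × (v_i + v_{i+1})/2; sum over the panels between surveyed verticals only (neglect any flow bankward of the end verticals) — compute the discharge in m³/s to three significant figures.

1.52 m³/s

Panel 1-2: Δb = 0.69 m, d̄ = (0.00+1.04)/2 = 0.52, v̄ = (0.000+0.261)/2 = 0.1305 → q = 0.69×0.52×0.1305 = 0.04682 m³/s
Panel 2-3: Δb = 0.92 m, d̄ = (1.04+1.41)/2 = 1.225, v̄ = (0.261+0.291)/2 = 0.276 → q = 0.92×1.225×0.276 = 0.3111 m³/s
Panel 3-4: Δb = 1.56 m, d̄ = (1.41+1.60)/2 = 1.505, v̄ = (0.291+0.289)/2 = 0.29 → q = 1.56×1.505×0.29 = 0.6809 m³/s
Panel 4-5: Δb = 0.31 m, d̄ = (1.60+1.70)/2 = 1.65, v̄ = (0.289+0.283)/2 = 0.286 → q = 0.31×1.65×0.286 = 0.1463 m³/s
Panel 5-6: Δb = 0.56 m, d̄ = (1.70+1.45)/2 = 1.575, v̄ = (0.283+0.261)/2 = 0.272 → q = 0.56×1.575×0.272 = 0.2399 m³/s
Panel 6-7: Δb = 1.01 m, d̄ = (1.45+0.00)/2 = 0.725, v̄ = (0.261+0.000)/2 = 0.1305 → q = 1.01×0.725×0.1305 = 0.09556 m³/s
Q = Σ q = 1.520 m³/s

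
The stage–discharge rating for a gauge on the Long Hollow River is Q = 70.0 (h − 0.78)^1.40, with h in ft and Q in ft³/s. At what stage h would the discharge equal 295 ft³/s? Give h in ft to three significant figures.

3.57 ft

h − h₀ = (Q/C)^(1/b) = (295/70.0)^(1/1.40) = 2.794 ft
h = 0.78 + 2.794 = 3.574 ft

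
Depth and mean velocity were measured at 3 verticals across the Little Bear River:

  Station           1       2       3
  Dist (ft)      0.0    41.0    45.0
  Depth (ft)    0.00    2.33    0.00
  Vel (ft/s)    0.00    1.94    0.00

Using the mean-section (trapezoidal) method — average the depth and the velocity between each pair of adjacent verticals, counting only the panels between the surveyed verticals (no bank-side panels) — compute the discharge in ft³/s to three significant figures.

50.9 ft³/s

Panel 1-2: Δb = 41 ft, d̄ = (0.00+2.33)/2 = 1.165, v̄ = (0.00+1.94)/2 = 0.97 → q = 41×1.165×0.97 = 46.33 ft³/s
Panel 2-3: Δb = 4 ft, d̄ = (2.33+0.00)/2 = 1.165, v̄ = (1.94+0.00)/2 = 0.97 → q = 4×1.165×0.97 = 4.520 ft³/s
Q = Σ q = 50.85 ft³/s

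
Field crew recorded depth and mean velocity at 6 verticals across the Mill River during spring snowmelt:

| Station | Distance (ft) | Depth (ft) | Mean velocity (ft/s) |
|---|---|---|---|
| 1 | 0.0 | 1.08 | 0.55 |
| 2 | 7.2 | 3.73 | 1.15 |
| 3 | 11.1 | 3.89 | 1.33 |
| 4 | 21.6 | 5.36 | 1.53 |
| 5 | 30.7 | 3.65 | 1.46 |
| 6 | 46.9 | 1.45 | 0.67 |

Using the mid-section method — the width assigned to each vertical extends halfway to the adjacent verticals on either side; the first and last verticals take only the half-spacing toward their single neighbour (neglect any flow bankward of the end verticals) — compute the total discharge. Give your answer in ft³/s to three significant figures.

w_1 = (7.2 − 0.0)/2 = 3.6 ft; q_1 = 0.55 × 1.08 × 3.6 = 2.138 ft³/s
w_2 = (11.1 − 0.0)/2 = 5.55 ft; q_2 = 1.15 × 3.73 × 5.55 = 23.81 ft³/s
w_3 = (21.6 − 7.2)/2 = 7.2 ft; q_3 = 1.33 × 3.89 × 7.2 = 37.25 ft³/s
w_4 = (30.7 − 11.1)/2 = 9.8 ft; q_4 = 1.53 × 5.36 × 9.8 = 80.37 ft³/s
w_5 = (46.9 − 21.6)/2 = 12.65 ft; q_5 = 1.46 × 3.65 × 12.65 = 67.41 ft³/s
w_6 = (46.9 − 30.7)/2 = 8.1 ft; q_6 = 0.67 × 1.45 × 8.1 = 7.869 ft³/s
Q = Σ qᵢ = 218.8 ft³/s

219 ft³/s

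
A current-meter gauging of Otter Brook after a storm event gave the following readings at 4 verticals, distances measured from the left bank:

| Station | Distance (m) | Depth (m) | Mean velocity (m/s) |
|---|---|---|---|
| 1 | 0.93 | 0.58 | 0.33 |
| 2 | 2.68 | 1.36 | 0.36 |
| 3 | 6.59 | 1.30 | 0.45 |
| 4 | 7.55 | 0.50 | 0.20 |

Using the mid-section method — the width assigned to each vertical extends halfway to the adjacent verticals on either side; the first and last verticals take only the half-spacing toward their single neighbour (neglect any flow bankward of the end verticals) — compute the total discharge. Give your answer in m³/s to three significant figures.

3.03 m³/s

w_1 = (2.68 − 0.93)/2 = 0.875 m; q_1 = 0.33 × 0.58 × 0.875 = 0.1675 m³/s
w_2 = (6.59 − 0.93)/2 = 2.83 m; q_2 = 0.36 × 1.36 × 2.83 = 1.386 m³/s
w_3 = (7.55 − 2.68)/2 = 2.435 m; q_3 = 0.45 × 1.30 × 2.435 = 1.424 m³/s
w_4 = (7.55 − 6.59)/2 = 0.48 m; q_4 = 0.20 × 0.50 × 0.48 = 0.04800 m³/s
Q = Σ qᵢ = 3.026 m³/s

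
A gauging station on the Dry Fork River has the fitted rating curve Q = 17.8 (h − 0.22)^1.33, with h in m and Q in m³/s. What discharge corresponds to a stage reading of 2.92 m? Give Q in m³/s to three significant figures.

66.7 m³/s

Q = 17.8 × (2.92 − 0.22)^1.33 = 17.8 × 2.7^1.33 = 66.70 m³/s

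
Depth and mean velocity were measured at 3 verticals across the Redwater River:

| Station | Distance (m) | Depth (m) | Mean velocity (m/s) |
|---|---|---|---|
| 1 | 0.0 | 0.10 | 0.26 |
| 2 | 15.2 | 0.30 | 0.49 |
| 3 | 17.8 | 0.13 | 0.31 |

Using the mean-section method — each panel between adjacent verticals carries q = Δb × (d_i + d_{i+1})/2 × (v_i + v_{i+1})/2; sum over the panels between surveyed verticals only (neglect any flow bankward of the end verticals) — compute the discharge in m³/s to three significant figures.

1.36 m³/s

Panel 1-2: Δb = 15.2 m, d̄ = (0.10+0.30)/2 = 0.2, v̄ = (0.26+0.49)/2 = 0.375 → q = 15.2×0.2×0.375 = 1.140 m³/s
Panel 2-3: Δb = 2.6 m, d̄ = (0.30+0.13)/2 = 0.215, v̄ = (0.49+0.31)/2 = 0.4 → q = 2.6×0.215×0.4 = 0.2236 m³/s
Q = Σ q = 1.364 m³/s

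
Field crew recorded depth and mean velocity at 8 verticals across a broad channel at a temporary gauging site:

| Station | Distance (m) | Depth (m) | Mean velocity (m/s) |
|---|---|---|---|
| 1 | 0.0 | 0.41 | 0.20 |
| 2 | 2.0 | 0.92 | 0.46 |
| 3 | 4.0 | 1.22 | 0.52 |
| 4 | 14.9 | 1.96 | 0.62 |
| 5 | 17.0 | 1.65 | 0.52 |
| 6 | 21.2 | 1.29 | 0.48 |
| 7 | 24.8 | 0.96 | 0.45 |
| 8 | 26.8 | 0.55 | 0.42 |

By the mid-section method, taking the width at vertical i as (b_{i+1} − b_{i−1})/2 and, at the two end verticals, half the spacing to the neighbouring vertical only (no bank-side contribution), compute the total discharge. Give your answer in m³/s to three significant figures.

w_1 = (2.0 − 0.0)/2 = 1 m; q_1 = 0.20 × 0.41 × 1 = 0.08200 m³/s
w_2 = (4.0 − 0.0)/2 = 2 m; q_2 = 0.46 × 0.92 × 2 = 0.8464 m³/s
w_3 = (14.9 − 2.0)/2 = 6.45 m; q_3 = 0.52 × 1.22 × 6.45 = 4.092 m³/s
w_4 = (17.0 − 4.0)/2 = 6.5 m; q_4 = 0.62 × 1.96 × 6.5 = 7.899 m³/s
w_5 = (21.2 − 14.9)/2 = 3.15 m; q_5 = 0.52 × 1.65 × 3.15 = 2.703 m³/s
w_6 = (24.8 − 17.0)/2 = 3.9 m; q_6 = 0.48 × 1.29 × 3.9 = 2.415 m³/s
w_7 = (26.8 − 21.2)/2 = 2.8 m; q_7 = 0.45 × 0.96 × 2.8 = 1.210 m³/s
w_8 = (26.8 − 24.8)/2 = 1 m; q_8 = 0.42 × 0.55 × 1 = 0.2310 m³/s
Q = Σ qᵢ = 19.48 m³/s

19.5 m³/s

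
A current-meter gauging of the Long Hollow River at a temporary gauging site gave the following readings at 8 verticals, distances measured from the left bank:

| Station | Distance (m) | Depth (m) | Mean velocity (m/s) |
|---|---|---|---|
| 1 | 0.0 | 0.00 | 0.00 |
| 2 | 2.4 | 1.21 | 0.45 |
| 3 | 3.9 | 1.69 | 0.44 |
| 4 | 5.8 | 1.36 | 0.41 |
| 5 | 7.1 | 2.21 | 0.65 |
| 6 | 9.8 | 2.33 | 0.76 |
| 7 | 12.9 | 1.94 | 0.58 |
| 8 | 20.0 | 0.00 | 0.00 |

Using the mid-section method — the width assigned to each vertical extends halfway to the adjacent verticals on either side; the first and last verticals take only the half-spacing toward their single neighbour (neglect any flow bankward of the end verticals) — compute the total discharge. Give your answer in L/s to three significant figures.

w_2 = (3.9 − 0.0)/2 = 1.95 m; q_2 = 0.45 × 1.21 × 1.95 = 1.062 m³/s
w_3 = (5.8 − 2.4)/2 = 1.7 m; q_3 = 0.44 × 1.69 × 1.7 = 1.264 m³/s
w_4 = (7.1 − 3.9)/2 = 1.6 m; q_4 = 0.41 × 1.36 × 1.6 = 0.8922 m³/s
w_5 = (9.8 − 5.8)/2 = 2 m; q_5 = 0.65 × 2.21 × 2 = 2.873 m³/s
w_6 = (12.9 − 7.1)/2 = 2.9 m; q_6 = 0.76 × 2.33 × 2.9 = 5.135 m³/s
w_7 = (20.0 − 9.8)/2 = 5.1 m; q_7 = 0.58 × 1.94 × 5.1 = 5.739 m³/s
Stations 1, 8 contribute zero (depth or velocity is 0).
Q = Σ qᵢ = 16.96 m³/s
= 16.96 × 1000 = 16960 L/s

17000 L/s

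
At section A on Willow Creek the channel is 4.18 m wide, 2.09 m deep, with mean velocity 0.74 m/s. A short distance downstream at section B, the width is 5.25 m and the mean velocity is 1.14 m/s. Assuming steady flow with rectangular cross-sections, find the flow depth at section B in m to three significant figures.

Q = A₁V₁ = (4.18×2.09) × 0.74 = 6.465 m³/s
d₂ = Q/(b₂ V₂) = 6.465/(5.25×1.14) = 1.080 m

1.08 m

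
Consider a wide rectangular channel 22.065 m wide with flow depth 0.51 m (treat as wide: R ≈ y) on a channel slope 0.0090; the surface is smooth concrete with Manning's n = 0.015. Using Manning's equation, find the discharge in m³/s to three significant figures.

A = b·y = 22.065 × 0.51 = 11.25 m²
Wide channel: R ≈ y = 0.51 m
Q = (1/n)·A·R^(2/3)·S^(1/2) = (1/0.015) × 11.25 × 0.5100^(2/3) × 0.0090^(1/2) = 45.43 m³/s

45.4 m³/s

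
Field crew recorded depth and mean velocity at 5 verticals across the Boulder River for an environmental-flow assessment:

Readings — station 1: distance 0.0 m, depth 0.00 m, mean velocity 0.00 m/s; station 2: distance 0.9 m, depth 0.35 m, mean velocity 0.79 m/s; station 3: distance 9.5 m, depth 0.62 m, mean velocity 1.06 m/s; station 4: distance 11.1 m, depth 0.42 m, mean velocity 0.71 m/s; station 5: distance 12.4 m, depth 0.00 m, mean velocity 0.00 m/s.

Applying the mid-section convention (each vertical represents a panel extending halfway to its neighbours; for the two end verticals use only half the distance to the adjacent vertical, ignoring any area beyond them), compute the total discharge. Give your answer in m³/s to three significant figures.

w_2 = (9.5 − 0.0)/2 = 4.75 m; q_2 = 0.79 × 0.35 × 4.75 = 1.313 m³/s
w_3 = (11.1 − 0.9)/2 = 5.1 m; q_3 = 1.06 × 0.62 × 5.1 = 3.352 m³/s
w_4 = (12.4 − 9.5)/2 = 1.45 m; q_4 = 0.71 × 0.42 × 1.45 = 0.4324 m³/s
Stations 1, 5 contribute zero (depth or velocity is 0).
Q = Σ qᵢ = 5.097 m³/s

5.10 m³/s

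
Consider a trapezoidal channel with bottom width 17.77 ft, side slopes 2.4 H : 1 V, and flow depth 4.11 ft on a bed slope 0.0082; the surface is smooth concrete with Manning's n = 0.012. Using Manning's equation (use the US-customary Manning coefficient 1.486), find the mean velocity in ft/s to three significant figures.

A = (b + z·y)·y = (17.77 + 2.4×4.11)×4.11 = 113.6 ft²
P = b + 2y√(1+z²) = 17.77 + 2×4.11×√(1+2.4²) = 39.14 ft
R = A/P = 113.6/39.14 = 2.902 ft
Q = (1.486/n)·A·R^(2/3)·S^(1/2) = (1.486/0.012) × 113.6 × 2.902^(2/3) × 0.0082^(1/2) = 2591 ft³/s
V = Q/A = 2591/113.6 = 22.81 ft/s

22.8 ft/s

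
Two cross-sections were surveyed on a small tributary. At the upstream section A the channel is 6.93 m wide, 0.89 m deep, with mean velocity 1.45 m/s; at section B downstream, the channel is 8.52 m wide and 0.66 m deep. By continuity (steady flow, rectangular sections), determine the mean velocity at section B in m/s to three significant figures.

Q = A₁V₁ = (6.93×0.89) × 1.45 = 8.943 m³/s
A₂ = 8.52 × 0.66 = 5.623 m²
V₂ = Q/A₂ = 8.943/5.623 = 1.590 m/s

1.59 m/s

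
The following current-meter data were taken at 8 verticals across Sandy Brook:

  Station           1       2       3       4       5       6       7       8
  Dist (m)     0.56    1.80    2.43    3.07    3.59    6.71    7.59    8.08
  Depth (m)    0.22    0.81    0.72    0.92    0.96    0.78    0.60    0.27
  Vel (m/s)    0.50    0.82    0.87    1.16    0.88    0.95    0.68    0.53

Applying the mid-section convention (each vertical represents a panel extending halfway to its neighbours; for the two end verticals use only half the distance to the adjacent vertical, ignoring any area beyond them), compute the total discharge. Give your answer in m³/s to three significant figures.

5.04 m³/s

w_1 = (1.80 − 0.56)/2 = 0.62 m; q_1 = 0.50 × 0.22 × 0.62 = 0.06820 m³/s
w_2 = (2.43 − 0.56)/2 = 0.935 m; q_2 = 0.82 × 0.81 × 0.935 = 0.6210 m³/s
w_3 = (3.07 − 1.80)/2 = 0.635 m; q_3 = 0.87 × 0.72 × 0.635 = 0.3978 m³/s
w_4 = (3.59 − 2.43)/2 = 0.58 m; q_4 = 1.16 × 0.92 × 0.58 = 0.6190 m³/s
w_5 = (6.71 − 3.07)/2 = 1.82 m; q_5 = 0.88 × 0.96 × 1.82 = 1.538 m³/s
w_6 = (7.59 − 3.59)/2 = 2 m; q_6 = 0.95 × 0.78 × 2 = 1.482 m³/s
w_7 = (8.08 − 6.71)/2 = 0.685 m; q_7 = 0.68 × 0.60 × 0.685 = 0.2795 m³/s
w_8 = (8.08 − 7.59)/2 = 0.245 m; q_8 = 0.53 × 0.27 × 0.245 = 0.03506 m³/s
Q = Σ qᵢ = 5.040 m³/s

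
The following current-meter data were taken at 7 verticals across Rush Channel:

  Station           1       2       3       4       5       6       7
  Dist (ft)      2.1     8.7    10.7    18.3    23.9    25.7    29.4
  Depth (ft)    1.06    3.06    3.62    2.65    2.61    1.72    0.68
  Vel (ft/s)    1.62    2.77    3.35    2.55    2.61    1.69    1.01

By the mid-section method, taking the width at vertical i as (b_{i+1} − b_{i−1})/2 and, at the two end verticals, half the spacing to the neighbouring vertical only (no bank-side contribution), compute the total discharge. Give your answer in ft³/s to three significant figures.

w_1 = (8.7 − 2.1)/2 = 3.3 ft; q_1 = 1.62 × 1.06 × 3.3 = 5.667 ft³/s
w_2 = (10.7 − 2.1)/2 = 4.3 ft; q_2 = 2.77 × 3.06 × 4.3 = 36.45 ft³/s
w_3 = (18.3 − 8.7)/2 = 4.8 ft; q_3 = 3.35 × 3.62 × 4.8 = 58.21 ft³/s
w_4 = (23.9 − 10.7)/2 = 6.6 ft; q_4 = 2.55 × 2.65 × 6.6 = 44.60 ft³/s
w_5 = (25.7 − 18.3)/2 = 3.7 ft; q_5 = 2.61 × 2.61 × 3.7 = 25.20 ft³/s
w_6 = (29.4 − 23.9)/2 = 2.75 ft; q_6 = 1.69 × 1.72 × 2.75 = 7.994 ft³/s
w_7 = (29.4 − 25.7)/2 = 1.85 ft; q_7 = 1.01 × 0.68 × 1.85 = 1.271 ft³/s
Q = Σ qᵢ = 179.4 ft³/s

179 ft³/s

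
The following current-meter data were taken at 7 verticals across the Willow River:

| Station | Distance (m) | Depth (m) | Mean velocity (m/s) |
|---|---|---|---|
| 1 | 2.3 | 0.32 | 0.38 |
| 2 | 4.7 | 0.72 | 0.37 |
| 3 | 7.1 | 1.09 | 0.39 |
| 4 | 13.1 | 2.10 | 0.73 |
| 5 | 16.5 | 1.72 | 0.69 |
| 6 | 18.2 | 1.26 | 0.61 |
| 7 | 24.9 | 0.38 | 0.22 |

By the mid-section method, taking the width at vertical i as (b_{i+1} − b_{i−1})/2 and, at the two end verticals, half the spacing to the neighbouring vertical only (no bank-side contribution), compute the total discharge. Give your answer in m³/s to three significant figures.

w_1 = (4.7 − 2.3)/2 = 1.2 m; q_1 = 0.38 × 0.32 × 1.2 = 0.1459 m³/s
w_2 = (7.1 − 2.3)/2 = 2.4 m; q_2 = 0.37 × 0.72 × 2.4 = 0.6394 m³/s
w_3 = (13.1 − 4.7)/2 = 4.2 m; q_3 = 0.39 × 1.09 × 4.2 = 1.785 m³/s
w_4 = (16.5 − 7.1)/2 = 4.7 m; q_4 = 0.73 × 2.10 × 4.7 = 7.205 m³/s
w_5 = (18.2 − 13.1)/2 = 2.55 m; q_5 = 0.69 × 1.72 × 2.55 = 3.026 m³/s
w_6 = (24.9 − 16.5)/2 = 4.2 m; q_6 = 0.61 × 1.26 × 4.2 = 3.228 m³/s
w_7 = (24.9 − 18.2)/2 = 3.35 m; q_7 = 0.22 × 0.38 × 3.35 = 0.2801 m³/s
Q = Σ qᵢ = 16.31 m³/s

16.3 m³/s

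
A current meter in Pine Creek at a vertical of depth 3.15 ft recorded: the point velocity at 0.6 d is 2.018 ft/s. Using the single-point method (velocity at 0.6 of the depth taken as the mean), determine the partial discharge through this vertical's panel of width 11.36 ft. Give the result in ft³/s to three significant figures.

v̄ = v₀.₆ = 2.018 ft/s
q = v̄ × d × w = 2.018 × 3.15 × 11.36 = 72.21 ft³/s

72.2 ft³/s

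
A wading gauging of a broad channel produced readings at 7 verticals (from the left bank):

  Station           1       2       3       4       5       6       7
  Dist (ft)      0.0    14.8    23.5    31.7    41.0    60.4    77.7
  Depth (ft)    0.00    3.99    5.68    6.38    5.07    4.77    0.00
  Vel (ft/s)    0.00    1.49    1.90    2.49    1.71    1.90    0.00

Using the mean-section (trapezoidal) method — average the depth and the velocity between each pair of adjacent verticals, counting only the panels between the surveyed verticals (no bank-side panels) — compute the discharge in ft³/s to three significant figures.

525 ft³/s

Panel 1-2: Δb = 14.8 ft, d̄ = (0.00+3.99)/2 = 1.995, v̄ = (0.00+1.49)/2 = 0.745 → q = 14.8×1.995×0.745 = 22.00 ft³/s
Panel 2-3: Δb = 8.7 ft, d̄ = (3.99+5.68)/2 = 4.835, v̄ = (1.49+1.90)/2 = 1.695 → q = 8.7×4.835×1.695 = 71.30 ft³/s
Panel 3-4: Δb = 8.2 ft, d̄ = (5.68+6.38)/2 = 6.03, v̄ = (1.90+2.49)/2 = 2.195 → q = 8.2×6.03×2.195 = 108.5 ft³/s
Panel 4-5: Δb = 9.3 ft, d̄ = (6.38+5.07)/2 = 5.725, v̄ = (2.49+1.71)/2 = 2.1 → q = 9.3×5.725×2.1 = 111.8 ft³/s
Panel 5-6: Δb = 19.4 ft, d̄ = (5.07+4.77)/2 = 4.92, v̄ = (1.71+1.90)/2 = 1.805 → q = 19.4×4.92×1.805 = 172.3 ft³/s
Panel 6-7: Δb = 17.3 ft, d̄ = (4.77+0.00)/2 = 2.385, v̄ = (1.90+0.00)/2 = 0.95 → q = 17.3×2.385×0.95 = 39.20 ft³/s
Q = Σ q = 525.1 ft³/s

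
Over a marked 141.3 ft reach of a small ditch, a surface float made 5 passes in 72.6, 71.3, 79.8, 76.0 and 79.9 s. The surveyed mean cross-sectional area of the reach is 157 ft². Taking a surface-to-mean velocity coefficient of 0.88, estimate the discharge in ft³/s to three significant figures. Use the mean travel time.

257 ft³/s

t̄ = (72.6 + 71.3 + 79.8 + 76.0 + 79.9) / 5 = 75.92 s
v_surface = L / t̄ = 141.3 / 75.92 = 1.861 ft/s
v_mean = 0.88 × 1.861 = 1.638 ft/s
Q = A × v_mean = 157 × 1.638 = 257.1 ft³/s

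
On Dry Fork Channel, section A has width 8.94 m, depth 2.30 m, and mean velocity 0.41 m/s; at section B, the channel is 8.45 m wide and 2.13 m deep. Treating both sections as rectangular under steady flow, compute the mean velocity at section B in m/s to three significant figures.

Q = A₁V₁ = (8.94×2.30) × 0.41 = 8.430 m³/s
A₂ = 8.45 × 2.13 = 18.00 m²
V₂ = Q/A₂ = 8.430/18.00 = 0.4684 m/s

0.468 m/s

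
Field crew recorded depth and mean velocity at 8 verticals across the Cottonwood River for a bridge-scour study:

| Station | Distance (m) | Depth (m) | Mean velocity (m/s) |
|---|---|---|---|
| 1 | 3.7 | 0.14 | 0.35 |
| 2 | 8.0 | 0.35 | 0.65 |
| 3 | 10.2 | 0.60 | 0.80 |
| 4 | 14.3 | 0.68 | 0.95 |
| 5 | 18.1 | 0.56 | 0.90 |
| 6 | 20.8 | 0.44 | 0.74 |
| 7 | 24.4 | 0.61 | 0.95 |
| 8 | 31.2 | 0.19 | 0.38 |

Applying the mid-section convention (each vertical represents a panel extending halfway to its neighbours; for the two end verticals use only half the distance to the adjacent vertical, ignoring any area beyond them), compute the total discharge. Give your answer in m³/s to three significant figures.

10.8 m³/s

w_1 = (8.0 − 3.7)/2 = 2.15 m; q_1 = 0.35 × 0.14 × 2.15 = 0.1054 m³/s
w_2 = (10.2 − 3.7)/2 = 3.25 m; q_2 = 0.65 × 0.35 × 3.25 = 0.7394 m³/s
w_3 = (14.3 − 8.0)/2 = 3.15 m; q_3 = 0.80 × 0.60 × 3.15 = 1.512 m³/s
w_4 = (18.1 − 10.2)/2 = 3.95 m; q_4 = 0.95 × 0.68 × 3.95 = 2.552 m³/s
w_5 = (20.8 − 14.3)/2 = 3.25 m; q_5 = 0.90 × 0.56 × 3.25 = 1.638 m³/s
w_6 = (24.4 − 18.1)/2 = 3.15 m; q_6 = 0.74 × 0.44 × 3.15 = 1.026 m³/s
w_7 = (31.2 − 20.8)/2 = 5.2 m; q_7 = 0.95 × 0.61 × 5.2 = 3.013 m³/s
w_8 = (31.2 − 24.4)/2 = 3.4 m; q_8 = 0.38 × 0.19 × 3.4 = 0.2455 m³/s
Q = Σ qᵢ = 10.83 m³/s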